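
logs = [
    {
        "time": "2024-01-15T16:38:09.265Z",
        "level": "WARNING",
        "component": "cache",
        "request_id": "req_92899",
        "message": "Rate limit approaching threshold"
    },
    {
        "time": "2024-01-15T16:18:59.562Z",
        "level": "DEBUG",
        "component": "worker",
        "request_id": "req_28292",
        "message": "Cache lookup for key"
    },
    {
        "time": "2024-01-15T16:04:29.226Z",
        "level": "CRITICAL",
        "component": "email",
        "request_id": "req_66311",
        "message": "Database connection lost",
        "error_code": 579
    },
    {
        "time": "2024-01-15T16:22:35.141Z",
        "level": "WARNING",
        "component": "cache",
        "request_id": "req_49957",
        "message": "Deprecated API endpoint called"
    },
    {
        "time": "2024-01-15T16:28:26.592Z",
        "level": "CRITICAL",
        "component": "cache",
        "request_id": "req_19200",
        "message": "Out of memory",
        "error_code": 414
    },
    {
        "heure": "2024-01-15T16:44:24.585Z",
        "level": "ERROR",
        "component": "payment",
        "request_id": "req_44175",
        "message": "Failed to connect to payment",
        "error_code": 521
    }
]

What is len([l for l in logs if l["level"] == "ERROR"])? 1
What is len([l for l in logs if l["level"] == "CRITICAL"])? 2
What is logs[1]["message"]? "Cache lookup for key"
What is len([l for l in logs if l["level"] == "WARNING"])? 2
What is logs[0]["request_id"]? "req_92899"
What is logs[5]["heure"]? "2024-01-15T16:44:24.585Z"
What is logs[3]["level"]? "WARNING"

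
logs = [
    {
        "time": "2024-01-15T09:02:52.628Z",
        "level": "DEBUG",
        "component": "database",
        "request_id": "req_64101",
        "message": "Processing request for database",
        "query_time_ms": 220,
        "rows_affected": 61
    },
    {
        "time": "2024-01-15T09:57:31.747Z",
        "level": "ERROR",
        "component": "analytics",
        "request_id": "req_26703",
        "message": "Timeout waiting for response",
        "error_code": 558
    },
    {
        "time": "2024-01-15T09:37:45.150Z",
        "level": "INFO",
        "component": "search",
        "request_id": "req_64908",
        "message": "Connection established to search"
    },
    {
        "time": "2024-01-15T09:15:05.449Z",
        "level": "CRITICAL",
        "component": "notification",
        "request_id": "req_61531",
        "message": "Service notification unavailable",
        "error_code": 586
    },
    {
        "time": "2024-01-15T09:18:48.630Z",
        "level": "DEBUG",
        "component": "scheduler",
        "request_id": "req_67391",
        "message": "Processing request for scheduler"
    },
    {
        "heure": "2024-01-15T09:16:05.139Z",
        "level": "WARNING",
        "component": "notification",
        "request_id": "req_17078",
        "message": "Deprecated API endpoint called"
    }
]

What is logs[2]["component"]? "search"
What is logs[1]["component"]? "analytics"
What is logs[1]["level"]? "ERROR"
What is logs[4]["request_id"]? "req_67391"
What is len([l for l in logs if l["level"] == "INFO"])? 1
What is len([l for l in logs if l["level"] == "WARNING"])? 1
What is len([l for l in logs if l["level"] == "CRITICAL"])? 1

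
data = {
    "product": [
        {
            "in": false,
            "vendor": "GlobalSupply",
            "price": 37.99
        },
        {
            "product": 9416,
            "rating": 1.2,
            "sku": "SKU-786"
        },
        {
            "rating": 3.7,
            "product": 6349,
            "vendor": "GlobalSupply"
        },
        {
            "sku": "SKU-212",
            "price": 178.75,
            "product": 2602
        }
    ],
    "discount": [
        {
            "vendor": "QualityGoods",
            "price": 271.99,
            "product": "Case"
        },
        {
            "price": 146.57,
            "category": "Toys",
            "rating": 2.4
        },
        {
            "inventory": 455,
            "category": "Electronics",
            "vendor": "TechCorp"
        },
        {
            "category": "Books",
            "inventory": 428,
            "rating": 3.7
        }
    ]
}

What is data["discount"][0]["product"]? "Case"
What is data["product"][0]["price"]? 37.99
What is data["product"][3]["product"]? 2602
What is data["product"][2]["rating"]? 3.7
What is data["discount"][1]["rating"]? 2.4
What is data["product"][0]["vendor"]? "GlobalSupply"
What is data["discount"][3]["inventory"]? 428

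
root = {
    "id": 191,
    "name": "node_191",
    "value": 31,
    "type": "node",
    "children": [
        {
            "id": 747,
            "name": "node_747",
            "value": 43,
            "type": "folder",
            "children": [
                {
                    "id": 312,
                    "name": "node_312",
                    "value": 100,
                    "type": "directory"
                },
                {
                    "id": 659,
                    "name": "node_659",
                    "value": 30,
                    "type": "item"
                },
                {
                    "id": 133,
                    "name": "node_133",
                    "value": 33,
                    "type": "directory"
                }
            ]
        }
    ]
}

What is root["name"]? "node_191"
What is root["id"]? 191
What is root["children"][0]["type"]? "folder"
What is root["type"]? "node"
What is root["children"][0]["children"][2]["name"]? "node_133"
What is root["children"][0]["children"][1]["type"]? "item"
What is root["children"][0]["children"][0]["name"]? "node_312"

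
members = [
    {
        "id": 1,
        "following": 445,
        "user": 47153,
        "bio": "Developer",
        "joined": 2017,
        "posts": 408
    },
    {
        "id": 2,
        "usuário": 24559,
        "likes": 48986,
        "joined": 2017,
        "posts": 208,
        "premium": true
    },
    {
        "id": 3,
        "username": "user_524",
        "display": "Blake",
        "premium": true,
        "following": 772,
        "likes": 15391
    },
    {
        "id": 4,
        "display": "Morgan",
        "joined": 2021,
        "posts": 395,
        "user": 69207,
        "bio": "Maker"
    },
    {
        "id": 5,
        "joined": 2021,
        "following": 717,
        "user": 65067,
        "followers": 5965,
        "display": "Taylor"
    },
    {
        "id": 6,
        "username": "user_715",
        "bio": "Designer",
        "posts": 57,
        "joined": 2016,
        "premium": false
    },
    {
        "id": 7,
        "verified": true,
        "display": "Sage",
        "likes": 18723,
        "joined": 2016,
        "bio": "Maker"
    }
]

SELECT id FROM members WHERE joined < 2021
[1, 2, 6, 7]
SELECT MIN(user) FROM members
47153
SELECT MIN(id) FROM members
1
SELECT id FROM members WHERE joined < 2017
[6, 7]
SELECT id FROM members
[1, 2, 3, 4, 5, 6, 7]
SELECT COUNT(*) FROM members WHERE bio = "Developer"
1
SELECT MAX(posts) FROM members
408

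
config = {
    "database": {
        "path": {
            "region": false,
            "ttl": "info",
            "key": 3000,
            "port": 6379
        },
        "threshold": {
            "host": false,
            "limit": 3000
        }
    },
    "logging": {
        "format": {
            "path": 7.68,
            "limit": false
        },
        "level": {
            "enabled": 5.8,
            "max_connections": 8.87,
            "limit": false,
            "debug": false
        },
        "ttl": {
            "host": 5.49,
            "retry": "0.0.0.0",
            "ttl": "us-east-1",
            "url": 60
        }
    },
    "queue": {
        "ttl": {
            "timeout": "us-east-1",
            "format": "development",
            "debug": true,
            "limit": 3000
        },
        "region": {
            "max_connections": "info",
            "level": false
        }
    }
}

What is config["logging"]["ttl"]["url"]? 60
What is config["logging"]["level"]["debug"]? False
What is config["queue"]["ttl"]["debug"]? True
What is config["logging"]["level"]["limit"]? False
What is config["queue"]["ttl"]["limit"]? 3000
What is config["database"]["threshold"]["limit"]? 3000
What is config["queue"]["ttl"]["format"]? "development"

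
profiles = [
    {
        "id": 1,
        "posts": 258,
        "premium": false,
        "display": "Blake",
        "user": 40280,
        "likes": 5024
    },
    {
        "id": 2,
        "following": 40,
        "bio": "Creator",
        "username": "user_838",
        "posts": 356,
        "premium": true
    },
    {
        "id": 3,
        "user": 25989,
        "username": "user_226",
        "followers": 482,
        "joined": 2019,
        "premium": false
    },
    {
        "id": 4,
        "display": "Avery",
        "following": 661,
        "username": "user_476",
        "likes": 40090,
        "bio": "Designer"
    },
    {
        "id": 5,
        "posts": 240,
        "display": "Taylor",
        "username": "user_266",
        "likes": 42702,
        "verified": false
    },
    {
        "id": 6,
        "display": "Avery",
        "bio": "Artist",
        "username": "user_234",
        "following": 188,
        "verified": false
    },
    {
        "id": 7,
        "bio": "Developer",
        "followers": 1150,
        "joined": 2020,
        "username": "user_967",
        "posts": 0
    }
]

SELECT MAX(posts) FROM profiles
356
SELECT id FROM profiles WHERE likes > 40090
[5]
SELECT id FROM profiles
[1, 2, 3, 4, 5, 6, 7]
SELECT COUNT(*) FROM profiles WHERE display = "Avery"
2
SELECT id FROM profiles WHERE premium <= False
[1, 3]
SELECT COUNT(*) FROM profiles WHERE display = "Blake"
1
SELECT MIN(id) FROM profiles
1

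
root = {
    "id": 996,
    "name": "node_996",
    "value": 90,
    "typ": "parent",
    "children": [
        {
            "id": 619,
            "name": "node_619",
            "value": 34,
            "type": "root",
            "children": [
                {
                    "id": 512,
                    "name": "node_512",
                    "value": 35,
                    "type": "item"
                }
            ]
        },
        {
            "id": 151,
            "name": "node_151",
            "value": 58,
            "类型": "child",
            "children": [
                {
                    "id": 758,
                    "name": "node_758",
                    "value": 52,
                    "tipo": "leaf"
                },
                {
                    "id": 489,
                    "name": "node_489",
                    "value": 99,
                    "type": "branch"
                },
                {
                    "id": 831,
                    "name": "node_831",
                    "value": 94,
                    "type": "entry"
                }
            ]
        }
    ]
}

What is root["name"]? "node_996"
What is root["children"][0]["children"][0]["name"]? "node_512"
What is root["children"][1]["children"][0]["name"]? "node_758"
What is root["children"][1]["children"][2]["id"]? 831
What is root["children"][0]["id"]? 619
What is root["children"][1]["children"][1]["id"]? 489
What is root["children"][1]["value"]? 58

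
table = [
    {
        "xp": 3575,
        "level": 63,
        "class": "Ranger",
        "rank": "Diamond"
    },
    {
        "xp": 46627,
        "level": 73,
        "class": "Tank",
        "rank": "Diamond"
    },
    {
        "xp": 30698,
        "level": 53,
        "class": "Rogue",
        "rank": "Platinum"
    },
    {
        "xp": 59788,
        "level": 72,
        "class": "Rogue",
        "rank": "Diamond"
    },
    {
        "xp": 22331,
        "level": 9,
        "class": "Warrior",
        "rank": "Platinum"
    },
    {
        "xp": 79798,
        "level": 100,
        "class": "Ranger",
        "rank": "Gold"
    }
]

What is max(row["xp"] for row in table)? 79798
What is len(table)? 6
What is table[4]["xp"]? 22331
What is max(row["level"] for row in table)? 100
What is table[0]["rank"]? "Diamond"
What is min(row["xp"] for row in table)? 3575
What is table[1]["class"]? "Tank"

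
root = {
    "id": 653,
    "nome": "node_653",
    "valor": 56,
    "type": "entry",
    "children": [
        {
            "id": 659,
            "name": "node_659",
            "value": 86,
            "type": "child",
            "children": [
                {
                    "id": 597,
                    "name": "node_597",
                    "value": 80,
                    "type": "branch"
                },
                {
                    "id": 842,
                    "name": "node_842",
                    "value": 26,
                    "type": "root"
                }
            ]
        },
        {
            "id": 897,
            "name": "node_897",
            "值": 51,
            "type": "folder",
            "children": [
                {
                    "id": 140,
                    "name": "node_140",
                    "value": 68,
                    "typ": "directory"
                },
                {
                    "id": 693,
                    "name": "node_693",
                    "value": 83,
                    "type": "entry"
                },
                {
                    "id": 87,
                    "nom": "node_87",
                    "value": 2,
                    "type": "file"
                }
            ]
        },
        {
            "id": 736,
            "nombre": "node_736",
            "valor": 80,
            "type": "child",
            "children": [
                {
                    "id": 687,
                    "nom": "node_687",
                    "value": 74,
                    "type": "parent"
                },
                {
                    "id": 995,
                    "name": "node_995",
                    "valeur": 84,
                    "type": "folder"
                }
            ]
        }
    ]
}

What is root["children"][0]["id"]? 659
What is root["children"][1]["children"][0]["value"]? 68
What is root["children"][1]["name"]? "node_897"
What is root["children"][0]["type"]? "child"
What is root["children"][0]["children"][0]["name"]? "node_597"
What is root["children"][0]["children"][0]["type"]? "branch"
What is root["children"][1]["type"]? "folder"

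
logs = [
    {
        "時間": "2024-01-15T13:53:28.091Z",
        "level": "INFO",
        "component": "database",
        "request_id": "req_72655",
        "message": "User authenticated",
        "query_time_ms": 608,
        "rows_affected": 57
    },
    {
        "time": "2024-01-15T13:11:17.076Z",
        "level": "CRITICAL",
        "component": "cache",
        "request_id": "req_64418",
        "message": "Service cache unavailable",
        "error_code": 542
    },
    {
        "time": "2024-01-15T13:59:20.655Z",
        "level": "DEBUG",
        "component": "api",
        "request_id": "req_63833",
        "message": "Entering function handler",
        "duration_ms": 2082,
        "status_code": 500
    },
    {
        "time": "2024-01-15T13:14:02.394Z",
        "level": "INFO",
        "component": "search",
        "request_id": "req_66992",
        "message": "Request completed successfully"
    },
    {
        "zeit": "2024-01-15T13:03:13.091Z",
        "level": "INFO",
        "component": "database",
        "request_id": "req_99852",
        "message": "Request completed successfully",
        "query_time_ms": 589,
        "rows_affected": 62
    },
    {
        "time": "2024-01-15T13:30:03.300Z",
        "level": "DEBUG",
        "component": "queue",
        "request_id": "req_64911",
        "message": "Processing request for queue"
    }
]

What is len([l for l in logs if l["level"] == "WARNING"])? 0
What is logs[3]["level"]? "INFO"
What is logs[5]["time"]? "2024-01-15T13:30:03.300Z"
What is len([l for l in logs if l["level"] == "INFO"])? 3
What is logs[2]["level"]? "DEBUG"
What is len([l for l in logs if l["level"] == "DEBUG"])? 2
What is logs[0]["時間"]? "2024-01-15T13:53:28.091Z"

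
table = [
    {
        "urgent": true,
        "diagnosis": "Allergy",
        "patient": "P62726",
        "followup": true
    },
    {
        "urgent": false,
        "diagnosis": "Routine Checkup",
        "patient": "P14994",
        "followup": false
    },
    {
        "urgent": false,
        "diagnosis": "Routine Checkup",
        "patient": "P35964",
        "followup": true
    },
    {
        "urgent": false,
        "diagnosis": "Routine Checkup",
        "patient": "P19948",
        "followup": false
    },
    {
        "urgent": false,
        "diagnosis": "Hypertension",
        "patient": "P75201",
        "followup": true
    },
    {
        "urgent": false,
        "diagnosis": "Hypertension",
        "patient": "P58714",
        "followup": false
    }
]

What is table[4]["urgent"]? False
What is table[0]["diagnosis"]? "Allergy"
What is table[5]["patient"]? "P58714"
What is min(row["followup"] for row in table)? False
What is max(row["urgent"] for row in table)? True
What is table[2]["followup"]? True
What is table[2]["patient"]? "P35964"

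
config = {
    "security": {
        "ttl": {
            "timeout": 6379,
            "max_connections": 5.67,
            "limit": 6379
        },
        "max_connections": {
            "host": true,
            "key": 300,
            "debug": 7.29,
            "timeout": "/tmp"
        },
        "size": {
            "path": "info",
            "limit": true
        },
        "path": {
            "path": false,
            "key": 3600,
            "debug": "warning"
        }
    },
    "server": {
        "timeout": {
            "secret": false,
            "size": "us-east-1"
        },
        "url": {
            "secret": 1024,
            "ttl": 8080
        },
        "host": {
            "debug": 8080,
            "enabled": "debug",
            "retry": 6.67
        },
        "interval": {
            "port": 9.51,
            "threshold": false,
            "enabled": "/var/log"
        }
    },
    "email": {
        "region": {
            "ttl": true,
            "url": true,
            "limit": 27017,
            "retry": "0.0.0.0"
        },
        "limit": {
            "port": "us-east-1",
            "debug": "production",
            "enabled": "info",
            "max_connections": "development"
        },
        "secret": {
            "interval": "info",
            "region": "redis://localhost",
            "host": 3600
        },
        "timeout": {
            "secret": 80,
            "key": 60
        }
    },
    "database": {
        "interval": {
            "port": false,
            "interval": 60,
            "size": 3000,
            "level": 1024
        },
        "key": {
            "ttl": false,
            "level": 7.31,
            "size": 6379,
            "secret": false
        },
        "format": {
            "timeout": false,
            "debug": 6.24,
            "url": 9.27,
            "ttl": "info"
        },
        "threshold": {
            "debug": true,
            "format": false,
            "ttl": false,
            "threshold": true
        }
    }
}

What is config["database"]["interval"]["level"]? 1024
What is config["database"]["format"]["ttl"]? "info"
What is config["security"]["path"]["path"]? False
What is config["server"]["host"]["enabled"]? "debug"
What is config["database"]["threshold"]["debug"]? True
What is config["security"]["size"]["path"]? "info"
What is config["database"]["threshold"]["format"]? False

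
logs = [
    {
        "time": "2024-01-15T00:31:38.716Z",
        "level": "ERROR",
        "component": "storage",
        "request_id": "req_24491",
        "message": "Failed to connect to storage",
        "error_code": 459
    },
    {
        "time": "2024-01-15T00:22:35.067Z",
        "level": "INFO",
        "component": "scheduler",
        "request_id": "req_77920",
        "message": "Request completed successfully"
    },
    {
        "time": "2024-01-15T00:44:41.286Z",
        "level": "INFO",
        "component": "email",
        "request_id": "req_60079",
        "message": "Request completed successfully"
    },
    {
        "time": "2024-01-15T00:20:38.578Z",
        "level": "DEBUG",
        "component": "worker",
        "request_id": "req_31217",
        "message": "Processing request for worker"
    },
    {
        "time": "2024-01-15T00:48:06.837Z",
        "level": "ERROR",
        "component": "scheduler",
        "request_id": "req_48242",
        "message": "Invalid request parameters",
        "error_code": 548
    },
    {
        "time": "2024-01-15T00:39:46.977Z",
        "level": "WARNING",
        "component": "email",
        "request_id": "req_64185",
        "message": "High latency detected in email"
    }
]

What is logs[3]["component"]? "worker"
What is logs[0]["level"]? "ERROR"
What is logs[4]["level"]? "ERROR"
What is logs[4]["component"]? "scheduler"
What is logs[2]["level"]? "INFO"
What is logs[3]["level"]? "DEBUG"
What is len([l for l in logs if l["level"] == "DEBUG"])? 1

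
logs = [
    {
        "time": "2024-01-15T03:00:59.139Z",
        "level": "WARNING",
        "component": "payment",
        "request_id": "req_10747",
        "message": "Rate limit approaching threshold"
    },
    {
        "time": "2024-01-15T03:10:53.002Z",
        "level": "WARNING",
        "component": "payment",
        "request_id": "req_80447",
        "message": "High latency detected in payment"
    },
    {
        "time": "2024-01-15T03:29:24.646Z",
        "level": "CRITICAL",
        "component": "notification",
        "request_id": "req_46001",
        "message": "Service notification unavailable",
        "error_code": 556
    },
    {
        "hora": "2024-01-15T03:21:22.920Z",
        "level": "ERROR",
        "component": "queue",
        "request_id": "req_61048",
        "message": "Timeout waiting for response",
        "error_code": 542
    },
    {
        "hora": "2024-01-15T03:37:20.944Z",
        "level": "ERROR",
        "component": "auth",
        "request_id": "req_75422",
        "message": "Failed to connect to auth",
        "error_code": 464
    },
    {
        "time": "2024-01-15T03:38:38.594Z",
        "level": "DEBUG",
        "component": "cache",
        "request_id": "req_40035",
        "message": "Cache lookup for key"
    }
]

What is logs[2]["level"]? "CRITICAL"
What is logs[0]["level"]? "WARNING"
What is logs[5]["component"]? "cache"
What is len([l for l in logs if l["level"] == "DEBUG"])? 1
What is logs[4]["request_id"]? "req_75422"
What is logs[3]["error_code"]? 542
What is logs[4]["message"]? "Failed to connect to auth"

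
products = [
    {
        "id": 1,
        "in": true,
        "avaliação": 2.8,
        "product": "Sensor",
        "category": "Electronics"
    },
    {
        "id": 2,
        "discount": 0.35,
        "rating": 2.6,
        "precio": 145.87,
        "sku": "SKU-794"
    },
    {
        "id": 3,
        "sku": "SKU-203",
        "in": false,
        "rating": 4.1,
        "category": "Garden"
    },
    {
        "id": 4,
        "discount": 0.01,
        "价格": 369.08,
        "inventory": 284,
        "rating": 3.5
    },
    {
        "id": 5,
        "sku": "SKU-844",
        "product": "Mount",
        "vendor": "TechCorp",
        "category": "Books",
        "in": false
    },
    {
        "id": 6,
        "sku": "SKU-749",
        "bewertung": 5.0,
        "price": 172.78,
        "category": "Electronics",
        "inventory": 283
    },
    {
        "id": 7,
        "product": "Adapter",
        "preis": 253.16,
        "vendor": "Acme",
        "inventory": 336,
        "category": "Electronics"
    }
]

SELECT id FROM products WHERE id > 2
[3, 4, 5, 6, 7]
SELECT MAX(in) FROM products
True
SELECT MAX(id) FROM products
7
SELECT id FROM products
[1, 2, 3, 4, 5, 6, 7]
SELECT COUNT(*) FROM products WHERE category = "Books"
1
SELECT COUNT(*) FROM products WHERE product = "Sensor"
1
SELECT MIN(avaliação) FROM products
2.8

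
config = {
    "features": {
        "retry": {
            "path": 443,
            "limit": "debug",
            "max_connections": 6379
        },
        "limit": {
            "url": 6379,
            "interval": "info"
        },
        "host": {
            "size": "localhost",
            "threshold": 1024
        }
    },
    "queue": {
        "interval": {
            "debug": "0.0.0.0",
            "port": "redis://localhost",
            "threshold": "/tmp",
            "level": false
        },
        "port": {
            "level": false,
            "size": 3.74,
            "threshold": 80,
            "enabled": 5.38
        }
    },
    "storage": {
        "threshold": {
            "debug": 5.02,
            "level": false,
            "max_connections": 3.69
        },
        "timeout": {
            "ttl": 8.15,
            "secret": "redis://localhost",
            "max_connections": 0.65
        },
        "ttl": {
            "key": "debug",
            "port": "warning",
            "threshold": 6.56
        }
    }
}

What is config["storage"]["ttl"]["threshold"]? 6.56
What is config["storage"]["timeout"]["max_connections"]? 0.65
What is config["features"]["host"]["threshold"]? 1024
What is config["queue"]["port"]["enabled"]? 5.38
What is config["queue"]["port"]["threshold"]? 80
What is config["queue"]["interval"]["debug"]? "0.0.0.0"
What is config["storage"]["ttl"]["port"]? "warning"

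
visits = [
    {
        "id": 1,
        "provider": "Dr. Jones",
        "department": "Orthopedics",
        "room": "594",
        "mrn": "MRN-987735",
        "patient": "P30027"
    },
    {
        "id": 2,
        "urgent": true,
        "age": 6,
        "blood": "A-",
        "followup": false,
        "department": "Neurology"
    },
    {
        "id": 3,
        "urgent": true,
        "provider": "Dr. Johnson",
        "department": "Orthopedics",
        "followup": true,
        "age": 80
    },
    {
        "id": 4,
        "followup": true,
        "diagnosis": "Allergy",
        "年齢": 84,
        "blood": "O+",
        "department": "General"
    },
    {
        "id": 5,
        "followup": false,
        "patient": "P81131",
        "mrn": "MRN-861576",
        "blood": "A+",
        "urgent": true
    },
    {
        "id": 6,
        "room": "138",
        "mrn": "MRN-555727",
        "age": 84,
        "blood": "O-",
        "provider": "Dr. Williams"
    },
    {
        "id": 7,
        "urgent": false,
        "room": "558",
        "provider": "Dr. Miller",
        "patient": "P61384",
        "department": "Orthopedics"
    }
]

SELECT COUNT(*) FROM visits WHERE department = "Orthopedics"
3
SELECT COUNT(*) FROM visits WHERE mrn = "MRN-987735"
1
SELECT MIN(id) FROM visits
1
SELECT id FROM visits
[1, 2, 3, 4, 5, 6, 7]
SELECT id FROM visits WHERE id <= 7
[1, 2, 3, 4, 5, 6, 7]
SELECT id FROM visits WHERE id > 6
[7]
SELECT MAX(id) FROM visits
7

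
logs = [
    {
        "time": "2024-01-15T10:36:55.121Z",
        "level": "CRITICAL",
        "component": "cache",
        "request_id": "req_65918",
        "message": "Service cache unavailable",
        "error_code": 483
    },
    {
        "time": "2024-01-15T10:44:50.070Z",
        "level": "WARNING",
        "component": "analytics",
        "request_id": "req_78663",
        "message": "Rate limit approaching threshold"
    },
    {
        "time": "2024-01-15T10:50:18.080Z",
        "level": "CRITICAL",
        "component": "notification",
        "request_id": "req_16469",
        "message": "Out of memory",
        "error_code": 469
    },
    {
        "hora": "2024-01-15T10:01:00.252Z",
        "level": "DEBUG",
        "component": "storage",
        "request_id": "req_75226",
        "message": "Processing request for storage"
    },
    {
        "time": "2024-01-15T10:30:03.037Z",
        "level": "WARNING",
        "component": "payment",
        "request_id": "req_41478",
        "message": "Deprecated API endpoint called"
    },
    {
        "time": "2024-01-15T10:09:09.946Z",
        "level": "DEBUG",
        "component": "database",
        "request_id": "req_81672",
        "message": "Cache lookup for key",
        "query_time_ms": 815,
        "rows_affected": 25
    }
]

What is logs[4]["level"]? "WARNING"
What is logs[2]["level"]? "CRITICAL"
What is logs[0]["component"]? "cache"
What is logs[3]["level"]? "DEBUG"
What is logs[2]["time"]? "2024-01-15T10:50:18.080Z"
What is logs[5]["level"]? "DEBUG"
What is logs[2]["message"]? "Out of memory"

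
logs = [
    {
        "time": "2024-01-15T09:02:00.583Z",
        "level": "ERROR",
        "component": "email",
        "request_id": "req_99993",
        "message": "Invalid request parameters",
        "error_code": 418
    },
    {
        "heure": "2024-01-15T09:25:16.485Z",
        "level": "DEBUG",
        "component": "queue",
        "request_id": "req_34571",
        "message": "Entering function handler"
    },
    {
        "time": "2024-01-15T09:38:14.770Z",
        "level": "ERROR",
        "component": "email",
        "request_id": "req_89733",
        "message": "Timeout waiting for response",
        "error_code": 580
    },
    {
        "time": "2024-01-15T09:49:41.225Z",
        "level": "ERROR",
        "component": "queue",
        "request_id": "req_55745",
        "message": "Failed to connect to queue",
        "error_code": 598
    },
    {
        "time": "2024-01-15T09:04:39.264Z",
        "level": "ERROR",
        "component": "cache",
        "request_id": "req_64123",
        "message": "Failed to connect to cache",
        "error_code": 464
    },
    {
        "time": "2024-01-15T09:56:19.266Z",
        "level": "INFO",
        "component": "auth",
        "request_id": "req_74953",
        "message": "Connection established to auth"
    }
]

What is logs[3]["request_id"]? "req_55745"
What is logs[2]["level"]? "ERROR"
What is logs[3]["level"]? "ERROR"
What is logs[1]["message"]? "Entering function handler"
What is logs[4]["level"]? "ERROR"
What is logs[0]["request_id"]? "req_99993"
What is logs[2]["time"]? "2024-01-15T09:38:14.770Z"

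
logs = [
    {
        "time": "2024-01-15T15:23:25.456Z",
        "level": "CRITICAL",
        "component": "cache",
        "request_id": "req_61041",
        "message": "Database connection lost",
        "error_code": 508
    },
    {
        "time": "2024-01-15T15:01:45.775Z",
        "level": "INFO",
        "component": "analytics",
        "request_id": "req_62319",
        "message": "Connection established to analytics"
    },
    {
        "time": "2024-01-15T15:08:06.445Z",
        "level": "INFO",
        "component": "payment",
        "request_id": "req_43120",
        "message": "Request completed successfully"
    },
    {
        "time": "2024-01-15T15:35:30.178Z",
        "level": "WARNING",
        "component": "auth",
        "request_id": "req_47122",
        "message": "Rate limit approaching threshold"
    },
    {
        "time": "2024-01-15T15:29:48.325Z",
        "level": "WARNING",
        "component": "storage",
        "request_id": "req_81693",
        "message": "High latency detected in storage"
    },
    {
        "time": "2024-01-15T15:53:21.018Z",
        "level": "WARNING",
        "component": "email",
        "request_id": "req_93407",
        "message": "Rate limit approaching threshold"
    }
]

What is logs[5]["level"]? "WARNING"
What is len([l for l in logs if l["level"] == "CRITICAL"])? 1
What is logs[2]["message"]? "Request completed successfully"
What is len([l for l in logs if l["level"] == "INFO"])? 2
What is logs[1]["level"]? "INFO"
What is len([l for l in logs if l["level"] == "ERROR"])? 0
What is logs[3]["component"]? "auth"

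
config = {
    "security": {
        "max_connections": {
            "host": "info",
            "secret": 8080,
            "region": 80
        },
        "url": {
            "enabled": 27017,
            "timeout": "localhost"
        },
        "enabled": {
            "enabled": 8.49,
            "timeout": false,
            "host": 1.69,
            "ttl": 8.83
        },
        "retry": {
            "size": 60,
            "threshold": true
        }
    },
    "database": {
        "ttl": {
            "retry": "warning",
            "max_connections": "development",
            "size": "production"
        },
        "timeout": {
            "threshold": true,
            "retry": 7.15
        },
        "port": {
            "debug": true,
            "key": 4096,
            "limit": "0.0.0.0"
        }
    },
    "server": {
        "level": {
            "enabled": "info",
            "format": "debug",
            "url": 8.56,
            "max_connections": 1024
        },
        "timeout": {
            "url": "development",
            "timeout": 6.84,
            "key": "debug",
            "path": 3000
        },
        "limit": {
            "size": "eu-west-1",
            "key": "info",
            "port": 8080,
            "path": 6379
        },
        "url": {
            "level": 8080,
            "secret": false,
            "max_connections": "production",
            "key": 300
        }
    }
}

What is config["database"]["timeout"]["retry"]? 7.15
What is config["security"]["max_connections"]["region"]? 80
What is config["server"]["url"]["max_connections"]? "production"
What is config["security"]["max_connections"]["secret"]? 8080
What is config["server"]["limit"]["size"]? "eu-west-1"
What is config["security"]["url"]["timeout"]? "localhost"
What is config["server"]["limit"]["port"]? 8080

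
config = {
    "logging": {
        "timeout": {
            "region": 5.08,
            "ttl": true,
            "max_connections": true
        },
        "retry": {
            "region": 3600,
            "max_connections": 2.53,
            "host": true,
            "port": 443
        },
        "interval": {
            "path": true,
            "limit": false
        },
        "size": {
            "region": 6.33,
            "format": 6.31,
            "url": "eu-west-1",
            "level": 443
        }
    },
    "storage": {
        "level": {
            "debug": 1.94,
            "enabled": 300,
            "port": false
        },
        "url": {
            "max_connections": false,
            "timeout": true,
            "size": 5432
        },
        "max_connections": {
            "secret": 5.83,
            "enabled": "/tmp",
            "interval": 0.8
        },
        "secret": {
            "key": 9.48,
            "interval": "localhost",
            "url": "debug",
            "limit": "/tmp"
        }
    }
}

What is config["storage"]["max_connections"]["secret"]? 5.83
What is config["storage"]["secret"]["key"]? 9.48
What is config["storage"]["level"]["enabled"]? 300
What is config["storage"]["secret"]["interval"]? "localhost"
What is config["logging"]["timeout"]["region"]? 5.08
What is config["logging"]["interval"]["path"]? True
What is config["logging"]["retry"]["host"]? True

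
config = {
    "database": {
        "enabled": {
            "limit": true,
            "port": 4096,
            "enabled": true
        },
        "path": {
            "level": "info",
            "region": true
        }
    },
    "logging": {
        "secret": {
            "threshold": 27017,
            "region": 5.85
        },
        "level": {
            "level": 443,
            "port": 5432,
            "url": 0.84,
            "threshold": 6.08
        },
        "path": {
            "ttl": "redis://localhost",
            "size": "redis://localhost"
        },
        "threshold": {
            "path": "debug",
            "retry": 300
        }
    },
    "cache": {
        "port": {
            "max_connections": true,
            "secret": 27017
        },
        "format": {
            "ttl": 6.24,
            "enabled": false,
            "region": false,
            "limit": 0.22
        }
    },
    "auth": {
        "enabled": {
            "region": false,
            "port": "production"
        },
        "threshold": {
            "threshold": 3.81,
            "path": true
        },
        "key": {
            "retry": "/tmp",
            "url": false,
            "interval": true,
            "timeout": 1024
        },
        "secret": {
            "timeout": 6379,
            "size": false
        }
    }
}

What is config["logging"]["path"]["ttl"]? "redis://localhost"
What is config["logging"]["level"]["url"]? 0.84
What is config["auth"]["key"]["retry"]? "/tmp"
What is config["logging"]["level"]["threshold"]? 6.08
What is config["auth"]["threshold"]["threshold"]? 3.81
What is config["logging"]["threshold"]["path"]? "debug"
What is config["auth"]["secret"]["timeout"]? 6379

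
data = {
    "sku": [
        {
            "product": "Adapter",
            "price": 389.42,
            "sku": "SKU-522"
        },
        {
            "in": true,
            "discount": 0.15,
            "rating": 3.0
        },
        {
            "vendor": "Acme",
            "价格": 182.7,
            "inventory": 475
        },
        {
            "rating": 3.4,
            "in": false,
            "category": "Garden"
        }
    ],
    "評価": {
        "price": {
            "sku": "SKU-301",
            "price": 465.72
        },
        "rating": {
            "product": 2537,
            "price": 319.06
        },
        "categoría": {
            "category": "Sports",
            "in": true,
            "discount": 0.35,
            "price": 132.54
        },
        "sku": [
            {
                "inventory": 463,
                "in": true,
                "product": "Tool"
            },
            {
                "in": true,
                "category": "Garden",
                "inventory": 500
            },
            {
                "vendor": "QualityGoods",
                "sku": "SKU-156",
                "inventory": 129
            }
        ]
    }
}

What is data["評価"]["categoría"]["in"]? True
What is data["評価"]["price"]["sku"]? "SKU-301"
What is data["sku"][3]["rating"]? 3.4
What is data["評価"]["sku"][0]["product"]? "Tool"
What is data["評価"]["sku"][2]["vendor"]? "QualityGoods"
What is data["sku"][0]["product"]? "Adapter"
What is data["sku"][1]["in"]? True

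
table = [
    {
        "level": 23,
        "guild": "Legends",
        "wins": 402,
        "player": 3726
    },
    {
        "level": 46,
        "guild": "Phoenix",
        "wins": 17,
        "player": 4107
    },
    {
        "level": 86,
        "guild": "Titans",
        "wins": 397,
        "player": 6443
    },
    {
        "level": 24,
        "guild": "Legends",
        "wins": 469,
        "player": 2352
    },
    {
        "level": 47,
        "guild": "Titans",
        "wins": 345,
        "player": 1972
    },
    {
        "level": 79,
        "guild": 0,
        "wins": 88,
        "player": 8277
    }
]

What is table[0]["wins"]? 402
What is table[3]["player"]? 2352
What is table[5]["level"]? 79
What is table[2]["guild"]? "Titans"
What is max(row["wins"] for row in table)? 469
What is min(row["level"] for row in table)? 23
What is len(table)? 6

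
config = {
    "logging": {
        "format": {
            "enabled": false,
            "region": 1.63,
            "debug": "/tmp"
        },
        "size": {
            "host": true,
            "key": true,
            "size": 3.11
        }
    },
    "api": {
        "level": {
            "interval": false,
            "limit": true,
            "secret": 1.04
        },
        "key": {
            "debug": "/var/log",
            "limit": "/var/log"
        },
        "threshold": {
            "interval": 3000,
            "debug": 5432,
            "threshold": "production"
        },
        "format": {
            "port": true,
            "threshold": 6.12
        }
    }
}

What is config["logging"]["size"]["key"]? True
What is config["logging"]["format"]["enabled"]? False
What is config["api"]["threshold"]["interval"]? 3000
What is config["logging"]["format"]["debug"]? "/tmp"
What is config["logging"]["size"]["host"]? True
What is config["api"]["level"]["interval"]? False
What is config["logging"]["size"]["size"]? 3.11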